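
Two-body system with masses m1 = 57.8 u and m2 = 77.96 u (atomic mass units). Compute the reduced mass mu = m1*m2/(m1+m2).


mu = m1 * m2 / (m1 + m2)
= 57.8 * 77.96 / (57.8 + 77.96)
= 4506.088 / 135.76
= 33.1916 u

33.1916


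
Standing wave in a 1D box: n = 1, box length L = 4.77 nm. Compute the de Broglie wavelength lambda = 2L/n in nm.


lambda = 2L / n
= 2 * 4.77 / 1
= 9.54 / 1
= 9.54 nm

9.54


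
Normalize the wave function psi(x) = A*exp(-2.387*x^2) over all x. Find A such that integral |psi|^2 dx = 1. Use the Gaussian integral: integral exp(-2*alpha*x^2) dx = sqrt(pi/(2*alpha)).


integral |psi|^2 dx = A^2 * sqrt(pi/(2*alpha)) = 1
A^2 = sqrt(2*alpha/pi)
= sqrt(2 * 2.387 / pi)
= 1.232725
A = sqrt(1.232725)
= 1.1103

1.1103


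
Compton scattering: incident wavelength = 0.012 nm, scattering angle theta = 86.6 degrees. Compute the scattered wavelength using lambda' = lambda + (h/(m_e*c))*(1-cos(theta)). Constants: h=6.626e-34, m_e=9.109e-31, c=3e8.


Compton wavelength: h/(m_e*c) = 2.4247e-12 m
d_lambda = 2.4247e-12 * (1 - cos(86.6 deg))
= 2.4247e-12 * 0.940694
= 2.2809e-12 m = 0.002281 nm
lambda' = 0.012 + 0.002281
= 0.014281 nm

0.014281


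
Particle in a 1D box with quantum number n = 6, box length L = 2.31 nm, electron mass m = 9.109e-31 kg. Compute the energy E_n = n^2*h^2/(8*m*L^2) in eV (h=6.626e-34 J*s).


E = n^2 * h^2 / (8 * m * L^2)
= 6^2 * (6.626e-34)^2 / (8 * 9.109e-31 * (2.31e-9)^2)
= 36 * 4.3904e-67 / (8 * 9.109e-31 * 5.3361e-18)
= 4.0646e-19 J
= 2.5372 eV

2.5372


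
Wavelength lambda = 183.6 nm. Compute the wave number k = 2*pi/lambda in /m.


k = 2 * pi / lambda
= 6.2832 / (183.6e-9)
= 6.2832 / 1.8360e-07
= 3.4222e+07 /m

3.4222e+07


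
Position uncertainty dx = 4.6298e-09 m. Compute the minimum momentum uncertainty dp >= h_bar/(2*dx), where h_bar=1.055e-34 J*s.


dp = h_bar / (2 * dx)
= 1.055e-34 / (2 * 4.6298e-09)
= 1.055e-34 / 9.2596e-09
= 1.1394e-26 kg*m/s

1.1394e-26


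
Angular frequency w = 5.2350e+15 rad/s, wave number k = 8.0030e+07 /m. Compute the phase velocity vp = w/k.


vp = w / k
= 5.2350e+15 / 8.0030e+07
= 6.5413e+07 m/s

6.5413e+07


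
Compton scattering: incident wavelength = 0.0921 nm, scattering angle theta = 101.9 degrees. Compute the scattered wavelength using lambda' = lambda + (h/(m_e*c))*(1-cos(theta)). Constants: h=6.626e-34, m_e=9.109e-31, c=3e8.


Compton wavelength: h/(m_e*c) = 2.4247e-12 m
d_lambda = 2.4247e-12 * (1 - cos(101.9 deg))
= 2.4247e-12 * 1.206204
= 2.9247e-12 m = 0.002925 nm
lambda' = 0.0921 + 0.002925
= 0.095025 nm

0.095025


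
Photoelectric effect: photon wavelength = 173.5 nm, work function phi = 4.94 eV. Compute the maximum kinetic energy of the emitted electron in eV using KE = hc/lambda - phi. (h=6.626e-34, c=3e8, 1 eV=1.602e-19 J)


E_photon = hc / lambda
= (6.626e-34)(3e8) / (173.5e-9)
= 1.1457e-18 J
= 7.1517 eV
KE = E_photon - phi
= 7.1517 - 4.94
= 2.2117 eV

2.2117


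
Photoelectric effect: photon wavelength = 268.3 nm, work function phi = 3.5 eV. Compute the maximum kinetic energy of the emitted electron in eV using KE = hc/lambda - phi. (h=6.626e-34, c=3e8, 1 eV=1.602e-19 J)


E_photon = hc / lambda
= (6.626e-34)(3e8) / (268.3e-9)
= 7.4089e-19 J
= 4.6248 eV
KE = E_photon - phi
= 4.6248 - 3.5
= 1.1248 eV

1.1248


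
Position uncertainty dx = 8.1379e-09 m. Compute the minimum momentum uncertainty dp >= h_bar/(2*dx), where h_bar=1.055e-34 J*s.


dp = h_bar / (2 * dx)
= 1.055e-34 / (2 * 8.1379e-09)
= 1.055e-34 / 1.6276e-08
= 6.4820e-27 kg*m/s

6.4820e-27


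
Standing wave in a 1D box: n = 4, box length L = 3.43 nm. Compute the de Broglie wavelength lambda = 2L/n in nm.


lambda = 2L / n
= 2 * 3.43 / 4
= 6.86 / 4
= 1.715 nm

1.715


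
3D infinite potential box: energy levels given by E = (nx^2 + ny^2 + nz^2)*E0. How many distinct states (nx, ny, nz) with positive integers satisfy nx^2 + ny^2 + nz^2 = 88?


Enumerate all (nx, ny, nz) with nx^2 + ny^2 + nz^2 = 88:
(4,6,6)
(6,4,6)
(6,6,4)
Total degeneracy = 3

3


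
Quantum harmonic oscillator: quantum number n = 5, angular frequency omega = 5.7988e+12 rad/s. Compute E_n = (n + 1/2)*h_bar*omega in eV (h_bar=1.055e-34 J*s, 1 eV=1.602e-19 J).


E = (n + 1/2) * h_bar * omega
= (5 + 0.5) * 1.055e-34 * 5.7988e+12
= 5.5 * 6.1177e-22
= 3.3648e-21 J
= 0.021 eV

0.021


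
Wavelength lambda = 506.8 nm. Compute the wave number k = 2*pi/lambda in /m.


k = 2 * pi / lambda
= 6.2832 / (506.8e-9)
= 6.2832 / 5.0680e-07
= 1.2398e+07 /m

1.2398e+07


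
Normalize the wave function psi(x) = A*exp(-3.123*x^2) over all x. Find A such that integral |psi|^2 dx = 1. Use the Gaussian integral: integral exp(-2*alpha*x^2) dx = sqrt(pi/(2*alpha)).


integral |psi|^2 dx = A^2 * sqrt(pi/(2*alpha)) = 1
A^2 = sqrt(2*alpha/pi)
= sqrt(2 * 3.123 / pi)
= 1.410023
A = sqrt(1.410023)
= 1.1874

1.1874


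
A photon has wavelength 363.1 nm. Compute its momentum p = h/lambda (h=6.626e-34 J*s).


p = h / lambda
= 6.626e-34 / (363.1e-9)
= 6.626e-34 / 3.6310e-07
= 1.8248e-27 kg*m/s

1.8248e-27


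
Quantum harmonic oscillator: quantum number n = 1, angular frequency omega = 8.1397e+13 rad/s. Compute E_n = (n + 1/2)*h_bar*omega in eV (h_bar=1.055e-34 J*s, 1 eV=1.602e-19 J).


E = (n + 1/2) * h_bar * omega
= (1 + 0.5) * 1.055e-34 * 8.1397e+13
= 1.5 * 8.5874e-21
= 1.2881e-20 J
= 0.0804 eV

0.0804


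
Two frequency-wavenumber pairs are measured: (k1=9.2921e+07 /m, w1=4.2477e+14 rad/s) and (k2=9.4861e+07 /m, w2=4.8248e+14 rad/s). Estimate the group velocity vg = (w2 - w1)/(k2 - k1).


vg = (w2 - w1) / (k2 - k1)
= (4.8248e+14 - 4.2477e+14) / (9.4861e+07 - 9.2921e+07)
= 5.7710e+13 / 1.9400e+06
= 2.9747e+07 m/s

2.9747e+07


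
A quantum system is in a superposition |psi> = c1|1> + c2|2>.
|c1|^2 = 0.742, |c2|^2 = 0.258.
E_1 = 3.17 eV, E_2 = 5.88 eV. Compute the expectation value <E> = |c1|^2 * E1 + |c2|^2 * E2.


<E> = |c1|^2 * E1 + |c2|^2 * E2
= 0.742 * 3.17 + 0.258 * 5.88
= 2.3521 + 1.517
= 3.8692 eV

3.8692


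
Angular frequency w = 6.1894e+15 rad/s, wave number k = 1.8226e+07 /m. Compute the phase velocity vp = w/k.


vp = w / k
= 6.1894e+15 / 1.8226e+07
= 3.3959e+08 m/s

3.3959e+08


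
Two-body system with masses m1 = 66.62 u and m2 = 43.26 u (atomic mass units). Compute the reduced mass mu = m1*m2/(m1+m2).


mu = m1 * m2 / (m1 + m2)
= 66.62 * 43.26 / (66.62 + 43.26)
= 2881.9812 / 109.88
= 26.2284 u

26.2284


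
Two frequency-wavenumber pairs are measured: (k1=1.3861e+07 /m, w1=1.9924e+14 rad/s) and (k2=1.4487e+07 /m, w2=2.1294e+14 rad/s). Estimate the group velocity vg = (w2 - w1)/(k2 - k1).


vg = (w2 - w1) / (k2 - k1)
= (2.1294e+14 - 1.9924e+14) / (1.4487e+07 - 1.3861e+07)
= 1.3700e+13 / 6.2600e+05
= 2.1885e+07 m/s

2.1885e+07


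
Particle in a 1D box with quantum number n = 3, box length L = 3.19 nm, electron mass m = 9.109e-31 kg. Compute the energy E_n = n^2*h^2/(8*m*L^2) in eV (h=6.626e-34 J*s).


E = n^2 * h^2 / (8 * m * L^2)
= 3^2 * (6.626e-34)^2 / (8 * 9.109e-31 * (3.19e-9)^2)
= 9 * 4.3904e-67 / (8 * 9.109e-31 * 1.0176e-17)
= 5.3285e-20 J
= 0.3326 eV

0.3326


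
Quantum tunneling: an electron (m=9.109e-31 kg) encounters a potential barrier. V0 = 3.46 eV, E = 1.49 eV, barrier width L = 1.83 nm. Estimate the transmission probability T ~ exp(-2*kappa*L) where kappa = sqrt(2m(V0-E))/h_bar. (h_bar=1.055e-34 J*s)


V0 - E = 1.97 eV = 3.1559e-19 J
kappa = sqrt(2 * m * (V0-E)) / h_bar
= sqrt(2 * 9.109e-31 * 3.1559e-19) / 1.055e-34
= 7.1872e+09 /m
2*kappa*L = 2 * 7.1872e+09 * 1.83e-9
= 26.3053
T = exp(-26.3053) = 3.764880e-12

3.764880e-12


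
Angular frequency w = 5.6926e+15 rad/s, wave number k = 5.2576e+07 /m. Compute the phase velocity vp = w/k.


vp = w / k
= 5.6926e+15 / 5.2576e+07
= 1.0827e+08 m/s

1.0827e+08


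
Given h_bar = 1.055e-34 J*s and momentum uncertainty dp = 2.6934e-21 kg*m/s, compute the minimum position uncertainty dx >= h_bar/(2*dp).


dx = h_bar / (2 * dp)
= 1.055e-34 / (2 * 2.6934e-21)
= 1.055e-34 / 5.3868e-21
= 1.9585e-14 m

1.9585e-14


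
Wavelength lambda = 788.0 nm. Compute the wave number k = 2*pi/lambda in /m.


k = 2 * pi / lambda
= 6.2832 / (788.0e-9)
= 6.2832 / 7.8800e-07
= 7.9736e+06 /m

7.9736e+06


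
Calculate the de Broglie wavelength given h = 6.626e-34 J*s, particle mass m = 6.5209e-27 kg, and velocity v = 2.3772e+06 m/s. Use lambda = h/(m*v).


lambda = h / (m * v)
= 6.626e-34 / (6.5209e-27 * 2.3772e+06)
= 6.626e-34 / 1.5501e-20
= 4.2744e-14 m

4.2744e-14


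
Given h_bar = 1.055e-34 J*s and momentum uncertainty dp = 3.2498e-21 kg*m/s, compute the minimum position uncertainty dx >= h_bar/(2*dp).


dx = h_bar / (2 * dp)
= 1.055e-34 / (2 * 3.2498e-21)
= 1.055e-34 / 6.4996e-21
= 1.6232e-14 m

1.6232e-14


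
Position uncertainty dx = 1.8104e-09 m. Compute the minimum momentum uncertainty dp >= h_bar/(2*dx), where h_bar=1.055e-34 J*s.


dp = h_bar / (2 * dx)
= 1.055e-34 / (2 * 1.8104e-09)
= 1.055e-34 / 3.6208e-09
= 2.9137e-26 kg*m/s

2.9137e-26


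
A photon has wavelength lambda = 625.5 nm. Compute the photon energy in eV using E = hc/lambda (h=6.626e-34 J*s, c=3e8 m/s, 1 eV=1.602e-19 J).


E = hc / lambda
= (6.626e-34)(3e8) / (625.5e-9)
= 1.9878e-25 / 6.2550e-07
= 3.1779e-19 J
Converting to eV: 3.1779e-19 / 1.602e-19
= 1.9837 eV

1.9837


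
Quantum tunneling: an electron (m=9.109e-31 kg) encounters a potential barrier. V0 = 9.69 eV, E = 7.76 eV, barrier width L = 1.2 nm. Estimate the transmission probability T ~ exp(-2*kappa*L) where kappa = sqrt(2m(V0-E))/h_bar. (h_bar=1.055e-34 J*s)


V0 - E = 1.93 eV = 3.0919e-19 J
kappa = sqrt(2 * m * (V0-E)) / h_bar
= sqrt(2 * 9.109e-31 * 3.0919e-19) / 1.055e-34
= 7.1139e+09 /m
2*kappa*L = 2 * 7.1139e+09 * 1.2e-9
= 17.0734
T = exp(-17.0734) = 3.847098e-08

3.847098e-08


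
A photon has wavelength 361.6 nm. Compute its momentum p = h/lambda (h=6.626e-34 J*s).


p = h / lambda
= 6.626e-34 / (361.6e-9)
= 6.626e-34 / 3.6160e-07
= 1.8324e-27 kg*m/s

1.8324e-27


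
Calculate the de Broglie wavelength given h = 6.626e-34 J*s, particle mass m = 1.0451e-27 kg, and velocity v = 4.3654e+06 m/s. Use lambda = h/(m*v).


lambda = h / (m * v)
= 6.626e-34 / (1.0451e-27 * 4.3654e+06)
= 6.626e-34 / 4.5623e-21
= 1.4523e-13 m

1.4523e-13


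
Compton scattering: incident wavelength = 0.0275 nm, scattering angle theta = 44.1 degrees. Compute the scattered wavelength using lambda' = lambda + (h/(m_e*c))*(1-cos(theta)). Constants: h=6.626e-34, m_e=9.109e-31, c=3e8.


Compton wavelength: h/(m_e*c) = 2.4247e-12 m
d_lambda = 2.4247e-12 * (1 - cos(44.1 deg))
= 2.4247e-12 * 0.281874
= 6.8346e-13 m = 0.000683 nm
lambda' = 0.0275 + 0.000683
= 0.028183 nm

0.028183


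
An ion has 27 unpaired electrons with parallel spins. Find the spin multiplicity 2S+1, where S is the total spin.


Total spin S = N * (1/2) = 27 * 0.5 = 13.5
Spin multiplicity = 2S + 1
= 2 * 13.5 + 1
= 28

28


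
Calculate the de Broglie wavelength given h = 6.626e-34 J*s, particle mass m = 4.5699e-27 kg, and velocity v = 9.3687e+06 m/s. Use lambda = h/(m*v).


lambda = h / (m * v)
= 6.626e-34 / (4.5699e-27 * 9.3687e+06)
= 6.626e-34 / 4.2814e-20
= 1.5476e-14 m

1.5476e-14


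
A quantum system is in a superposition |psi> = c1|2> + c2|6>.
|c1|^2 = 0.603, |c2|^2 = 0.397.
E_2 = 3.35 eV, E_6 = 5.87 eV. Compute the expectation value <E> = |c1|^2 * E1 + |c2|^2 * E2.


<E> = |c1|^2 * E1 + |c2|^2 * E2
= 0.603 * 3.35 + 0.397 * 5.87
= 2.02 + 2.3304
= 4.3504 eV

4.3504


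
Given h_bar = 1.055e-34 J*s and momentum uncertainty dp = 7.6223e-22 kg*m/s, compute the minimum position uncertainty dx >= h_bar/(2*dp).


dx = h_bar / (2 * dp)
= 1.055e-34 / (2 * 7.6223e-22)
= 1.055e-34 / 1.5245e-21
= 6.9205e-14 m

6.9205e-14


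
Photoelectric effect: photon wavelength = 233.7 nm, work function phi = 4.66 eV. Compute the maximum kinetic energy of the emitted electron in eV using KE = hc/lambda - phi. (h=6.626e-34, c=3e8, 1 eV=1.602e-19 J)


E_photon = hc / lambda
= (6.626e-34)(3e8) / (233.7e-9)
= 8.5058e-19 J
= 5.3095 eV
KE = E_photon - phi
= 5.3095 - 4.66
= 0.6495 eV

0.6495


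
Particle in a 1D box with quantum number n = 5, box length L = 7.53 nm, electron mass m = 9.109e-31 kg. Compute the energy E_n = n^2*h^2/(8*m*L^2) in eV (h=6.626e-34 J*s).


E = n^2 * h^2 / (8 * m * L^2)
= 5^2 * (6.626e-34)^2 / (8 * 9.109e-31 * (7.53e-9)^2)
= 25 * 4.3904e-67 / (8 * 9.109e-31 * 5.6701e-17)
= 2.6564e-20 J
= 0.1658 eV

0.1658


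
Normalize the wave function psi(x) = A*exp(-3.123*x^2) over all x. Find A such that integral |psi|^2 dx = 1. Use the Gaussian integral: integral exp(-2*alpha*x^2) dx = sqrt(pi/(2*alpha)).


integral |psi|^2 dx = A^2 * sqrt(pi/(2*alpha)) = 1
A^2 = sqrt(2*alpha/pi)
= sqrt(2 * 3.123 / pi)
= 1.410023
A = sqrt(1.410023)
= 1.1874

1.1874


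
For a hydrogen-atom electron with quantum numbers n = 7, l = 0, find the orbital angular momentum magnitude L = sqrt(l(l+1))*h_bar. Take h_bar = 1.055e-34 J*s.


L = sqrt(l*(l+1)) * h_bar
= sqrt(0 * 1) * 1.055e-34
= sqrt(0) * 1.055e-34
= 0.0 * 1.055e-34
= 0.0000e+00 J*s

0.0000e+00


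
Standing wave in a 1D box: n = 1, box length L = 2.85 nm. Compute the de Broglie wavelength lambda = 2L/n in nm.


lambda = 2L / n
= 2 * 2.85 / 1
= 5.7 / 1
= 5.7 nm

5.7


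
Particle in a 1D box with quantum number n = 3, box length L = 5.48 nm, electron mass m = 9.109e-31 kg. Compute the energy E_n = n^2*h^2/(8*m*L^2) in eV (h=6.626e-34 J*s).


E = n^2 * h^2 / (8 * m * L^2)
= 3^2 * (6.626e-34)^2 / (8 * 9.109e-31 * (5.48e-9)^2)
= 9 * 4.3904e-67 / (8 * 9.109e-31 * 3.0030e-17)
= 1.8056e-20 J
= 0.1127 eV

0.1127


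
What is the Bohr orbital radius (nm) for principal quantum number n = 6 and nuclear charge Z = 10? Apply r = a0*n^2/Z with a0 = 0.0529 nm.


r = a0 * n^2 / Z
= 0.0529 * 6^2 / 10
= 0.0529 * 36 / 10
= 0.1904 nm

0.1904


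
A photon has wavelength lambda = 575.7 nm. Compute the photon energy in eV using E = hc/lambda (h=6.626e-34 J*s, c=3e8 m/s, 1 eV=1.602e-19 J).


E = hc / lambda
= (6.626e-34)(3e8) / (575.7e-9)
= 1.9878e-25 / 5.7570e-07
= 3.4528e-19 J
Converting to eV: 3.4528e-19 / 1.602e-19
= 2.1553 eV

2.1553


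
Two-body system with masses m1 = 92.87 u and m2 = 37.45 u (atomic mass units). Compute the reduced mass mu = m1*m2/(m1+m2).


mu = m1 * m2 / (m1 + m2)
= 92.87 * 37.45 / (92.87 + 37.45)
= 3477.9815 / 130.32
= 26.688 u

26.688


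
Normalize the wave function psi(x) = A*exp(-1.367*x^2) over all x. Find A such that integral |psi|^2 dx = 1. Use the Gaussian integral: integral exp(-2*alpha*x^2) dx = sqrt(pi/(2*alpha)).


integral |psi|^2 dx = A^2 * sqrt(pi/(2*alpha)) = 1
A^2 = sqrt(2*alpha/pi)
= sqrt(2 * 1.367 / pi)
= 0.932877
A = sqrt(0.932877)
= 0.9659

0.9659


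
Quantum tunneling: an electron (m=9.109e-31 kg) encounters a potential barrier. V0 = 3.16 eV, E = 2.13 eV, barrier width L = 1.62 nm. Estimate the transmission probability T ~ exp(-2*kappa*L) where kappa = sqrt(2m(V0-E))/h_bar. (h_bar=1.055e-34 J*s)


V0 - E = 1.03 eV = 1.6501e-19 J
kappa = sqrt(2 * m * (V0-E)) / h_bar
= sqrt(2 * 9.109e-31 * 1.6501e-19) / 1.055e-34
= 5.1969e+09 /m
2*kappa*L = 2 * 5.1969e+09 * 1.62e-9
= 16.8381
T = exp(-16.8381) = 4.867561e-08

4.867561e-08


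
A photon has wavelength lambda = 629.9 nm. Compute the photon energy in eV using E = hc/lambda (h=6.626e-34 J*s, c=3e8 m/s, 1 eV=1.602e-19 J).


E = hc / lambda
= (6.626e-34)(3e8) / (629.9e-9)
= 1.9878e-25 / 6.2990e-07
= 3.1557e-19 J
Converting to eV: 3.1557e-19 / 1.602e-19
= 1.9699 eV

1.9699


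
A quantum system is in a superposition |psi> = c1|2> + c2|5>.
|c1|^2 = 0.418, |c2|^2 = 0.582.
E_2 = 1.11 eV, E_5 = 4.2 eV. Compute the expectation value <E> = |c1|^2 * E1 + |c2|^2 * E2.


<E> = |c1|^2 * E1 + |c2|^2 * E2
= 0.418 * 1.11 + 0.582 * 4.2
= 0.464 + 2.4444
= 2.9084 eV

2.9084


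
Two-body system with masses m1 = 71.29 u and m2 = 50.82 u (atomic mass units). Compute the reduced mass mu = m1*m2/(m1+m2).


mu = m1 * m2 / (m1 + m2)
= 71.29 * 50.82 / (71.29 + 50.82)
= 3622.9578 / 122.11
= 29.6696 u

29.6696


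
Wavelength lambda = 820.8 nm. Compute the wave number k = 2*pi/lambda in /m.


k = 2 * pi / lambda
= 6.2832 / (820.8e-9)
= 6.2832 / 8.2080e-07
= 7.6550e+06 /m

7.6550e+06


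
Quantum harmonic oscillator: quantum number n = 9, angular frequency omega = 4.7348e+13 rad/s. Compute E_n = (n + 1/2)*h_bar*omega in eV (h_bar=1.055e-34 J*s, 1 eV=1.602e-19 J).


E = (n + 1/2) * h_bar * omega
= (9 + 0.5) * 1.055e-34 * 4.7348e+13
= 9.5 * 4.9952e-21
= 4.7455e-20 J
= 0.2962 eV

0.2962


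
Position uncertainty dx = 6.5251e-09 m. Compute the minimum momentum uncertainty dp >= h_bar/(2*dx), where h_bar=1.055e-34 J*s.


dp = h_bar / (2 * dx)
= 1.055e-34 / (2 * 6.5251e-09)
= 1.055e-34 / 1.3050e-08
= 8.0842e-27 kg*m/s

8.0842e-27


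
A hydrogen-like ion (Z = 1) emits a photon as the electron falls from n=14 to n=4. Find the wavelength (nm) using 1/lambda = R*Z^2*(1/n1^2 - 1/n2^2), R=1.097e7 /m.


1/lambda = R * Z^2 * (1/n1^2 - 1/n2^2)
= 1.097e7 * 1^2 * (1/4^2 - 1/14^2)
= 1.097e7 * 1 * (0.0625 - 0.005102)
= 6.2966e+05 /m
lambda = 1 / 6.2966e+05
= 1588.1698 nm

1588.1698


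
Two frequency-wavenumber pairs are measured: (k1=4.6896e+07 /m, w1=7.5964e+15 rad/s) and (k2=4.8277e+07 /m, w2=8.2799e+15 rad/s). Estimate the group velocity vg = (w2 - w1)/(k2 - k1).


vg = (w2 - w1) / (k2 - k1)
= (8.2799e+15 - 7.5964e+15) / (4.8277e+07 - 4.6896e+07)
= 6.8350e+14 / 1.3810e+06
= 4.9493e+08 m/s

4.9493e+08


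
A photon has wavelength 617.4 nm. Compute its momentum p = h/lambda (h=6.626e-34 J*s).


p = h / lambda
= 6.626e-34 / (617.4e-9)
= 6.626e-34 / 6.1740e-07
= 1.0732e-27 kg*m/s

1.0732e-27


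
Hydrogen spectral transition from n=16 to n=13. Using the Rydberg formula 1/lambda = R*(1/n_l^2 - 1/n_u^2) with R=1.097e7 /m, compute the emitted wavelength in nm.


1/lambda = R * (1/n_l^2 - 1/n_u^2)
= 1.097e7 * (1/13^2 - 1/16^2)
= 1.097e7 * (0.005917 - 0.003906)
= 1.097e7 * 0.002011
= 2.2060e+04 /m
lambda = 1 / 2.2060e+04 = 45331.573 nm

45331.573


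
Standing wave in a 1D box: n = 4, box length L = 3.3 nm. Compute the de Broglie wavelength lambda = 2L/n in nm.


lambda = 2L / n
= 2 * 3.3 / 4
= 6.6 / 4
= 1.65 nm

1.65


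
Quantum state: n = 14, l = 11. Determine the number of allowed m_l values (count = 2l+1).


m_l ranges from -l to +l in integer steps
So m_l goes from -11 to +11
Count = 2l + 1 = 2*11 + 1
= 23

23


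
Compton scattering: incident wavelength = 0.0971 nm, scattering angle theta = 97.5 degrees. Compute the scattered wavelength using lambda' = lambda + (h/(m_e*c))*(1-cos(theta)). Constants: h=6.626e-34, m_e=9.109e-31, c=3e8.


Compton wavelength: h/(m_e*c) = 2.4247e-12 m
d_lambda = 2.4247e-12 * (1 - cos(97.5 deg))
= 2.4247e-12 * 1.130526
= 2.7412e-12 m = 0.002741 nm
lambda' = 0.0971 + 0.002741
= 0.099841 nm

0.099841


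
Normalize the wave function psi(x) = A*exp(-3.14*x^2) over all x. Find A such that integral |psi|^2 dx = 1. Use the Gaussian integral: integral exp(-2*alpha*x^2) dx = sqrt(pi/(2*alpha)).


integral |psi|^2 dx = A^2 * sqrt(pi/(2*alpha)) = 1
A^2 = sqrt(2*alpha/pi)
= sqrt(2 * 3.14 / pi)
= 1.413855
A = sqrt(1.413855)
= 1.1891

1.1891


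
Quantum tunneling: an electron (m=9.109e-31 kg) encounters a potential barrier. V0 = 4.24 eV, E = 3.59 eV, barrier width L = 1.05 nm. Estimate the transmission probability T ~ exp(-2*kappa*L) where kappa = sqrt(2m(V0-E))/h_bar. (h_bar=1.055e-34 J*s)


V0 - E = 0.65 eV = 1.0413e-19 J
kappa = sqrt(2 * m * (V0-E)) / h_bar
= sqrt(2 * 9.109e-31 * 1.0413e-19) / 1.055e-34
= 4.1284e+09 /m
2*kappa*L = 2 * 4.1284e+09 * 1.05e-9
= 8.6697
T = exp(-8.6697) = 1.717070e-04

1.717070e-04


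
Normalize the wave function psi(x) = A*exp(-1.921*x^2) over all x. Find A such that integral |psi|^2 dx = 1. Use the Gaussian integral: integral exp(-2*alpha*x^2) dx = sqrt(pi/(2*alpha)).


integral |psi|^2 dx = A^2 * sqrt(pi/(2*alpha)) = 1
A^2 = sqrt(2*alpha/pi)
= sqrt(2 * 1.921 / pi)
= 1.105869
A = sqrt(1.105869)
= 1.0516

1.0516


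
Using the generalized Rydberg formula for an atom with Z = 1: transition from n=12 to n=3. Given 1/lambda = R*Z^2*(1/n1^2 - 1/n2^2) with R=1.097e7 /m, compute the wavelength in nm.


1/lambda = R * Z^2 * (1/n1^2 - 1/n2^2)
= 1.097e7 * 1^2 * (1/3^2 - 1/12^2)
= 1.097e7 * 1 * (0.111111 - 0.006944)
= 1.1427e+06 /m
lambda = 1 / 1.1427e+06
= 875.1139 nm

875.1139


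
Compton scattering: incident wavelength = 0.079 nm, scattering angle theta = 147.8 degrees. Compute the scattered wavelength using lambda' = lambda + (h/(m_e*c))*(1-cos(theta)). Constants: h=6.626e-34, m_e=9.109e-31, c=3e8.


Compton wavelength: h/(m_e*c) = 2.4247e-12 m
d_lambda = 2.4247e-12 * (1 - cos(147.8 deg))
= 2.4247e-12 * 1.846193
= 4.4765e-12 m = 0.004476 nm
lambda' = 0.079 + 0.004476
= 0.083476 nm

0.083476


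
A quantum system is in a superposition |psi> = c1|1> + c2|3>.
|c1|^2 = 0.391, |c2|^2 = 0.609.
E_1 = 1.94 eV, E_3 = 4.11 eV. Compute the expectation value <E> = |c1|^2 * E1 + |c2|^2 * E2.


<E> = |c1|^2 * E1 + |c2|^2 * E2
= 0.391 * 1.94 + 0.609 * 4.11
= 0.7585 + 2.503
= 3.2615 eV

3.2615


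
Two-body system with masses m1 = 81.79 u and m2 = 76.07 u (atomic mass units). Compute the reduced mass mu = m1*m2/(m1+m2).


mu = m1 * m2 / (m1 + m2)
= 81.79 * 76.07 / (81.79 + 76.07)
= 6221.7653 / 157.86
= 39.4132 u

39.4132


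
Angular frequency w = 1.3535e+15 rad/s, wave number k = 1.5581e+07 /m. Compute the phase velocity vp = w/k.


vp = w / k
= 1.3535e+15 / 1.5581e+07
= 8.6869e+07 m/s

8.6869e+07


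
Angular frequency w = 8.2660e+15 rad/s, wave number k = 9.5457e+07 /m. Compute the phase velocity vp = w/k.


vp = w / k
= 8.2660e+15 / 9.5457e+07
= 8.6594e+07 m/s

8.6594e+07


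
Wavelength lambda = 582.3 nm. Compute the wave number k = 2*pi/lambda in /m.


k = 2 * pi / lambda
= 6.2832 / (582.3e-9)
= 6.2832 / 5.8230e-07
= 1.0790e+07 /m

1.0790e+07


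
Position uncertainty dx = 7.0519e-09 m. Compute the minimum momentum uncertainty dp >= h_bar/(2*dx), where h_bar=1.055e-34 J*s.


dp = h_bar / (2 * dx)
= 1.055e-34 / (2 * 7.0519e-09)
= 1.055e-34 / 1.4104e-08
= 7.4803e-27 kg*m/s

7.4803e-27


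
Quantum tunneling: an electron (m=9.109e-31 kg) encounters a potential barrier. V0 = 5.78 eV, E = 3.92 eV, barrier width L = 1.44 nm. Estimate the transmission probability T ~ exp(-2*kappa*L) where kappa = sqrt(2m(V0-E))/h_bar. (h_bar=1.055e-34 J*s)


V0 - E = 1.86 eV = 2.9797e-19 J
kappa = sqrt(2 * m * (V0-E)) / h_bar
= sqrt(2 * 9.109e-31 * 2.9797e-19) / 1.055e-34
= 6.9837e+09 /m
2*kappa*L = 2 * 6.9837e+09 * 1.44e-9
= 20.1131
T = exp(-20.1131) = 1.840814e-09

1.840814e-09


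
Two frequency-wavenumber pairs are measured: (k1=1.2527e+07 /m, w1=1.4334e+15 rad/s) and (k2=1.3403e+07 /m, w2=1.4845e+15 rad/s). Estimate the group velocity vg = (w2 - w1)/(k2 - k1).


vg = (w2 - w1) / (k2 - k1)
= (1.4845e+15 - 1.4334e+15) / (1.3403e+07 - 1.2527e+07)
= 5.1100e+13 / 8.7600e+05
= 5.8333e+07 m/s

5.8333e+07


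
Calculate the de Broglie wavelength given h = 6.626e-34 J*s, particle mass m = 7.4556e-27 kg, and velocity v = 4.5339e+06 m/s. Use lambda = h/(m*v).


lambda = h / (m * v)
= 6.626e-34 / (7.4556e-27 * 4.5339e+06)
= 6.626e-34 / 3.3803e-20
= 1.9602e-14 m

1.9602e-14


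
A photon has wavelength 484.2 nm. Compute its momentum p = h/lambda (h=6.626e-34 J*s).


p = h / lambda
= 6.626e-34 / (484.2e-9)
= 6.626e-34 / 4.8420e-07
= 1.3684e-27 kg*m/s

1.3684e-27


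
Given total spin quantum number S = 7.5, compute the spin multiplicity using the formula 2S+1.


Spin multiplicity = 2S + 1
= 2 * 7.5 + 1
= 15.0 + 1
= 16

16


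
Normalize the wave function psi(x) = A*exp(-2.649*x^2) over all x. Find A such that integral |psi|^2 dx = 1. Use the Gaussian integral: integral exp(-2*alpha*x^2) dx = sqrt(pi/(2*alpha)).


integral |psi|^2 dx = A^2 * sqrt(pi/(2*alpha)) = 1
A^2 = sqrt(2*alpha/pi)
= sqrt(2 * 2.649 / pi)
= 1.298617
A = sqrt(1.298617)
= 1.1396

1.1396


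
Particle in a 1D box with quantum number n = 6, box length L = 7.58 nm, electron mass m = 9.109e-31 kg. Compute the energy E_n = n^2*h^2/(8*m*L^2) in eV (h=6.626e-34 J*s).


E = n^2 * h^2 / (8 * m * L^2)
= 6^2 * (6.626e-34)^2 / (8 * 9.109e-31 * (7.58e-9)^2)
= 36 * 4.3904e-67 / (8 * 9.109e-31 * 5.7456e-17)
= 3.7749e-20 J
= 0.2356 eV

0.2356


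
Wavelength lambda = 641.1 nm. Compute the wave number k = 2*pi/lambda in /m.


k = 2 * pi / lambda
= 6.2832 / (641.1e-9)
= 6.2832 / 6.4110e-07
= 9.8006e+06 /m

9.8006e+06


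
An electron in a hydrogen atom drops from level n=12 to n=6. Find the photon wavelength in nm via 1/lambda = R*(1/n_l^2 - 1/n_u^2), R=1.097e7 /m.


1/lambda = R * (1/n_l^2 - 1/n_u^2)
= 1.097e7 * (1/6^2 - 1/12^2)
= 1.097e7 * (0.027778 - 0.006944)
= 1.097e7 * 0.020833
= 2.2854e+05 /m
lambda = 1 / 2.2854e+05 = 4375.5697 nm

4375.5697


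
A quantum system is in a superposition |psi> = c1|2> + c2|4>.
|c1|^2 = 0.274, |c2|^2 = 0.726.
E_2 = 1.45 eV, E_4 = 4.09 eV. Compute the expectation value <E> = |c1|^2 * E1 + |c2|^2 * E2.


<E> = |c1|^2 * E1 + |c2|^2 * E2
= 0.274 * 1.45 + 0.726 * 4.09
= 0.3973 + 2.9693
= 3.3666 eV

3.3666


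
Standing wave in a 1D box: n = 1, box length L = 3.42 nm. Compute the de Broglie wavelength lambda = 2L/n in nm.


lambda = 2L / n
= 2 * 3.42 / 1
= 6.84 / 1
= 6.84 nm

6.84


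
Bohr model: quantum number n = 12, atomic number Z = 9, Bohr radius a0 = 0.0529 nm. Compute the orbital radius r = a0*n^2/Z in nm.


r = a0 * n^2 / Z
= 0.0529 * 12^2 / 9
= 0.0529 * 144 / 9
= 0.8464 nm

0.8464


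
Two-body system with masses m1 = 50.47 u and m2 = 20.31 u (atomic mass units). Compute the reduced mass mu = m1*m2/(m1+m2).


mu = m1 * m2 / (m1 + m2)
= 50.47 * 20.31 / (50.47 + 20.31)
= 1025.0457 / 70.78
= 14.4821 u

14.4821


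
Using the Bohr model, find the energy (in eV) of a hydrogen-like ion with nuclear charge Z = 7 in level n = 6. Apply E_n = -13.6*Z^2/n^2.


E_n = -13.6 * Z^2 / n^2
= -13.6 * 7^2 / 6^2
= -13.6 * 49 / 36
= -18.5111 eV

-18.5111


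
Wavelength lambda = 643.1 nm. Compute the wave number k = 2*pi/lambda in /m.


k = 2 * pi / lambda
= 6.2832 / (643.1e-9)
= 6.2832 / 6.4310e-07
= 9.7702e+06 /m

9.7702e+06


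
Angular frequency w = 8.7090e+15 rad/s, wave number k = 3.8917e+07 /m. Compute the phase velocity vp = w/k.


vp = w / k
= 8.7090e+15 / 3.8917e+07
= 2.2378e+08 m/s

2.2378e+08


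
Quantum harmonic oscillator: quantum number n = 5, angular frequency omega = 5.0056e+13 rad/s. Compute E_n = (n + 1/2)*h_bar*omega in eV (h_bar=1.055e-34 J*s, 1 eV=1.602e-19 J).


E = (n + 1/2) * h_bar * omega
= (5 + 0.5) * 1.055e-34 * 5.0056e+13
= 5.5 * 5.2809e-21
= 2.9045e-20 J
= 0.1813 eV

0.1813


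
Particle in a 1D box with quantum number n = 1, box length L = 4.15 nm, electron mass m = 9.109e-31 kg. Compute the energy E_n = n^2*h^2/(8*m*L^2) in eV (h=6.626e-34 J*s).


E = n^2 * h^2 / (8 * m * L^2)
= 1^2 * (6.626e-34)^2 / (8 * 9.109e-31 * (4.15e-9)^2)
= 1 * 4.3904e-67 / (8 * 9.109e-31 * 1.7223e-17)
= 3.4982e-21 J
= 0.0218 eV

0.0218


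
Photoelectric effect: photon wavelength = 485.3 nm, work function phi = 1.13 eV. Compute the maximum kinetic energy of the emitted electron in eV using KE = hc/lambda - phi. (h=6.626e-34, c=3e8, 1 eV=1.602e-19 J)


E_photon = hc / lambda
= (6.626e-34)(3e8) / (485.3e-9)
= 4.0960e-19 J
= 2.5568 eV
KE = E_photon - phi
= 2.5568 - 1.13
= 1.4268 eV

1.4268


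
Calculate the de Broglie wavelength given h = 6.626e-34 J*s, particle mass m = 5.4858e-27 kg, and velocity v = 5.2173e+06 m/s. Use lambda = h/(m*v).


lambda = h / (m * v)
= 6.626e-34 / (5.4858e-27 * 5.2173e+06)
= 6.626e-34 / 2.8621e-20
= 2.3151e-14 m

2.3151e-14


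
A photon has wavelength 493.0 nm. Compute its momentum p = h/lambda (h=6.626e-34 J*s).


p = h / lambda
= 6.626e-34 / (493.0e-9)
= 6.626e-34 / 4.9300e-07
= 1.3440e-27 kg*m/s

1.3440e-27


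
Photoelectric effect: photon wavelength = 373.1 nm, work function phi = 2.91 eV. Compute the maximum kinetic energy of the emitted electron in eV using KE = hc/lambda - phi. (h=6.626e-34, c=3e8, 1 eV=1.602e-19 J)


E_photon = hc / lambda
= (6.626e-34)(3e8) / (373.1e-9)
= 5.3278e-19 J
= 3.3257 eV
KE = E_photon - phi
= 3.3257 - 2.91
= 0.4157 eV

0.4157


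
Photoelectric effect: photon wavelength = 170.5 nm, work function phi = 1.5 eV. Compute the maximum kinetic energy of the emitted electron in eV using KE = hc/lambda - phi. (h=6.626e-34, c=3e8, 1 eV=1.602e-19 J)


E_photon = hc / lambda
= (6.626e-34)(3e8) / (170.5e-9)
= 1.1659e-18 J
= 7.2776 eV
KE = E_photon - phi
= 7.2776 - 1.5
= 5.7776 eV

5.7776


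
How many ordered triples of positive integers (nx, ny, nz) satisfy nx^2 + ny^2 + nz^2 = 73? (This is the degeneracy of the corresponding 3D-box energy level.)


Enumerate all (nx, ny, nz) with nx^2 + ny^2 + nz^2 = 73:
(1,6,6)
(6,1,6)
(6,6,1)
Total degeneracy = 3

3


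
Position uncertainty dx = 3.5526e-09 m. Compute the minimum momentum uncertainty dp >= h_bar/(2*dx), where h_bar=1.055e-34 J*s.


dp = h_bar / (2 * dx)
= 1.055e-34 / (2 * 3.5526e-09)
= 1.055e-34 / 7.1052e-09
= 1.4848e-26 kg*m/s

1.4848e-26


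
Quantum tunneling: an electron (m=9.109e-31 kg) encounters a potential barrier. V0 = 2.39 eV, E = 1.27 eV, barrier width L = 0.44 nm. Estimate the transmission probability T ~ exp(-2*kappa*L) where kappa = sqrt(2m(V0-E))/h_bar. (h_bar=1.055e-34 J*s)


V0 - E = 1.12 eV = 1.7942e-19 J
kappa = sqrt(2 * m * (V0-E)) / h_bar
= sqrt(2 * 9.109e-31 * 1.7942e-19) / 1.055e-34
= 5.4192e+09 /m
2*kappa*L = 2 * 5.4192e+09 * 0.44e-9
= 4.7689
T = exp(-4.7689) = 8.489470e-03

8.489470e-03


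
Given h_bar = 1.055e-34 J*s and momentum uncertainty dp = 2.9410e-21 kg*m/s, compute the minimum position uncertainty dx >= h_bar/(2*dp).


dx = h_bar / (2 * dp)
= 1.055e-34 / (2 * 2.9410e-21)
= 1.055e-34 / 5.8820e-21
= 1.7936e-14 m

1.7936e-14


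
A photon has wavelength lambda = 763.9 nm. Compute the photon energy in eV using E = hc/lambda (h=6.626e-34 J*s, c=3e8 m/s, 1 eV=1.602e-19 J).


E = hc / lambda
= (6.626e-34)(3e8) / (763.9e-9)
= 1.9878e-25 / 7.6390e-07
= 2.6022e-19 J
Converting to eV: 2.6022e-19 / 1.602e-19
= 1.6243 eV

1.6243


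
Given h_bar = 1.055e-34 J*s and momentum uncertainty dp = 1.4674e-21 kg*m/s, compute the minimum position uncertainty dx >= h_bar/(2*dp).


dx = h_bar / (2 * dp)
= 1.055e-34 / (2 * 1.4674e-21)
= 1.055e-34 / 2.9348e-21
= 3.5948e-14 m

3.5948e-14


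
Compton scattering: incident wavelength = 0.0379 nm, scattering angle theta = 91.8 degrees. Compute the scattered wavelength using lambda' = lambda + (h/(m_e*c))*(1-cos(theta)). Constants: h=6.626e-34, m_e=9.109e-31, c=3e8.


Compton wavelength: h/(m_e*c) = 2.4247e-12 m
d_lambda = 2.4247e-12 * (1 - cos(91.8 deg))
= 2.4247e-12 * 1.031411
= 2.5009e-12 m = 0.002501 nm
lambda' = 0.0379 + 0.002501
= 0.040401 nm

0.040401


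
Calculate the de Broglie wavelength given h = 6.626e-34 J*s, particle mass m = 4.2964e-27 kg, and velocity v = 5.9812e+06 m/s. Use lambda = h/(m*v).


lambda = h / (m * v)
= 6.626e-34 / (4.2964e-27 * 5.9812e+06)
= 6.626e-34 / 2.5698e-20
= 2.5784e-14 m

2.5784e-14


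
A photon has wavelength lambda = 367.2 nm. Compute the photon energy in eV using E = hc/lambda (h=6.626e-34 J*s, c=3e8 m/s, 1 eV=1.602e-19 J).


E = hc / lambda
= (6.626e-34)(3e8) / (367.2e-9)
= 1.9878e-25 / 3.6720e-07
= 5.4134e-19 J
Converting to eV: 5.4134e-19 / 1.602e-19
= 3.3792 eV

3.3792


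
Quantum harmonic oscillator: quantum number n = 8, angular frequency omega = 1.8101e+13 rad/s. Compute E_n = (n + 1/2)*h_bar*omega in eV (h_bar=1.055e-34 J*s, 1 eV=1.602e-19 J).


E = (n + 1/2) * h_bar * omega
= (8 + 0.5) * 1.055e-34 * 1.8101e+13
= 8.5 * 1.9097e-21
= 1.6232e-20 J
= 0.1013 eV

0.1013


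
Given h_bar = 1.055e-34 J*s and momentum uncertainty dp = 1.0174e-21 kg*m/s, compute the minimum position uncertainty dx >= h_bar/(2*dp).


dx = h_bar / (2 * dp)
= 1.055e-34 / (2 * 1.0174e-21)
= 1.055e-34 / 2.0348e-21
= 5.1848e-14 m

5.1848e-14


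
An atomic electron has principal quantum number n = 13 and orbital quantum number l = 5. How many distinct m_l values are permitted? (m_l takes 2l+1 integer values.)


m_l ranges from -l to +l in integer steps
So m_l goes from -5 to +5
Count = 2l + 1 = 2*5 + 1
= 11

11


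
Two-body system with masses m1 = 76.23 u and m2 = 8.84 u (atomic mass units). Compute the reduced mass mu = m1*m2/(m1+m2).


mu = m1 * m2 / (m1 + m2)
= 76.23 * 8.84 / (76.23 + 8.84)
= 673.8732 / 85.07
= 7.9214 u

7.9214


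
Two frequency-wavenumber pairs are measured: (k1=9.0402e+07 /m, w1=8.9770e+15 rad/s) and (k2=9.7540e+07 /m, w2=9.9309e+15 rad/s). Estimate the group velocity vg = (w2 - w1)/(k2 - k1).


vg = (w2 - w1) / (k2 - k1)
= (9.9309e+15 - 8.9770e+15) / (9.7540e+07 - 9.0402e+07)
= 9.5390e+14 / 7.1380e+06
= 1.3364e+08 m/s

1.3364e+08


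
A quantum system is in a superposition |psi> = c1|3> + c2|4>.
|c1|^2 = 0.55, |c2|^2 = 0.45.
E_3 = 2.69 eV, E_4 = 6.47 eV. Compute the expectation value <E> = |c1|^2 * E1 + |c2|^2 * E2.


<E> = |c1|^2 * E1 + |c2|^2 * E2
= 0.55 * 2.69 + 0.45 * 6.47
= 1.4795 + 2.9115
= 4.391 eV

4.391


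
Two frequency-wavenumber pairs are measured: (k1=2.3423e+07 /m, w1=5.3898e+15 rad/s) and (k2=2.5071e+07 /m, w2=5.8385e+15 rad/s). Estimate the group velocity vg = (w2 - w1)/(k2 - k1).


vg = (w2 - w1) / (k2 - k1)
= (5.8385e+15 - 5.3898e+15) / (2.5071e+07 - 2.3423e+07)
= 4.4870e+14 / 1.6480e+06
= 2.7227e+08 m/s

2.7227e+08


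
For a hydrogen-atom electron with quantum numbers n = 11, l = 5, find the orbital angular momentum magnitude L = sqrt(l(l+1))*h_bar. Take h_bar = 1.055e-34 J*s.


L = sqrt(l*(l+1)) * h_bar
= sqrt(5 * 6) * 1.055e-34
= sqrt(30) * 1.055e-34
= 5.4772 * 1.055e-34
= 5.7785e-34 J*s

5.7785e-34


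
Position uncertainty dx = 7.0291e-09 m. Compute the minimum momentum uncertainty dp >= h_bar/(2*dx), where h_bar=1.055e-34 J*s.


dp = h_bar / (2 * dx)
= 1.055e-34 / (2 * 7.0291e-09)
= 1.055e-34 / 1.4058e-08
= 7.5045e-27 kg*m/s

7.5045e-27


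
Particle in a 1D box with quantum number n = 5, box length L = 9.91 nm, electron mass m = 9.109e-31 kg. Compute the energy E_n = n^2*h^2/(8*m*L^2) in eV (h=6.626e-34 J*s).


E = n^2 * h^2 / (8 * m * L^2)
= 5^2 * (6.626e-34)^2 / (8 * 9.109e-31 * (9.91e-9)^2)
= 25 * 4.3904e-67 / (8 * 9.109e-31 * 9.8208e-17)
= 1.5337e-20 J
= 0.0957 eV

0.0957


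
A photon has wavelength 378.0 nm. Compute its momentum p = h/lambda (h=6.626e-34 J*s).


p = h / lambda
= 6.626e-34 / (378.0e-9)
= 6.626e-34 / 3.7800e-07
= 1.7529e-27 kg*m/s

1.7529e-27


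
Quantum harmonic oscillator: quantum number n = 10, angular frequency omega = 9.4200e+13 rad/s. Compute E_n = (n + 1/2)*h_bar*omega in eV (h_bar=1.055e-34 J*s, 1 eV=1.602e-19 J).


E = (n + 1/2) * h_bar * omega
= (10 + 0.5) * 1.055e-34 * 9.4200e+13
= 10.5 * 9.9381e-21
= 1.0435e-19 J
= 0.6514 eV

0.6514


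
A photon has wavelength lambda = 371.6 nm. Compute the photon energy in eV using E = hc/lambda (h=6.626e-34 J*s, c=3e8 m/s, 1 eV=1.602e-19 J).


E = hc / lambda
= (6.626e-34)(3e8) / (371.6e-9)
= 1.9878e-25 / 3.7160e-07
= 5.3493e-19 J
Converting to eV: 5.3493e-19 / 1.602e-19
= 3.3391 eV

3.3391


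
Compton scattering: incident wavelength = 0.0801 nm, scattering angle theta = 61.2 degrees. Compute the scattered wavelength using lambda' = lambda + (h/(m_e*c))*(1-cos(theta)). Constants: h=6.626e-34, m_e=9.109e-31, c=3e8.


Compton wavelength: h/(m_e*c) = 2.4247e-12 m
d_lambda = 2.4247e-12 * (1 - cos(61.2 deg))
= 2.4247e-12 * 0.518246
= 1.2566e-12 m = 0.001257 nm
lambda' = 0.0801 + 0.001257
= 0.081357 nm

0.081357


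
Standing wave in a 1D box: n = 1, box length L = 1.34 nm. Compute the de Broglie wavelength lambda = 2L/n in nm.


lambda = 2L / n
= 2 * 1.34 / 1
= 2.68 / 1
= 2.68 nm

2.68


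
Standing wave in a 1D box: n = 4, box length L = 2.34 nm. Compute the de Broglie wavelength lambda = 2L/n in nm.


lambda = 2L / n
= 2 * 2.34 / 4
= 4.68 / 4
= 1.17 nm

1.17


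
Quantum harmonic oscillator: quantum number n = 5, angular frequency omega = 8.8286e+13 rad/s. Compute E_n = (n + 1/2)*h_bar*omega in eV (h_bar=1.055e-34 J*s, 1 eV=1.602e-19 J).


E = (n + 1/2) * h_bar * omega
= (5 + 0.5) * 1.055e-34 * 8.8286e+13
= 5.5 * 9.3142e-21
= 5.1228e-20 J
= 0.3198 eV

0.3198


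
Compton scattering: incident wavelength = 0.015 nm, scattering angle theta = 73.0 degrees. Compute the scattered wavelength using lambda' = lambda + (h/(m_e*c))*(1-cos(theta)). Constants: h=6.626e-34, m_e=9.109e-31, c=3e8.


Compton wavelength: h/(m_e*c) = 2.4247e-12 m
d_lambda = 2.4247e-12 * (1 - cos(73.0 deg))
= 2.4247e-12 * 0.707628
= 1.7158e-12 m = 0.001716 nm
lambda' = 0.015 + 0.001716
= 0.016716 nm

0.016716


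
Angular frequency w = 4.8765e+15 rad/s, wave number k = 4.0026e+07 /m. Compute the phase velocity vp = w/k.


vp = w / k
= 4.8765e+15 / 4.0026e+07
= 1.2183e+08 m/s

1.2183e+08


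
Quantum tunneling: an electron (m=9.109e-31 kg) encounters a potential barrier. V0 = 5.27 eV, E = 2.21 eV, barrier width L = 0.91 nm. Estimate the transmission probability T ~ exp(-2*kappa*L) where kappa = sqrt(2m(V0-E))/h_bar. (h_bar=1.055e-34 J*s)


V0 - E = 3.06 eV = 4.9021e-19 J
kappa = sqrt(2 * m * (V0-E)) / h_bar
= sqrt(2 * 9.109e-31 * 4.9021e-19) / 1.055e-34
= 8.9576e+09 /m
2*kappa*L = 2 * 8.9576e+09 * 0.91e-9
= 16.3028
T = exp(-16.3028) = 8.313798e-08

8.313798e-08


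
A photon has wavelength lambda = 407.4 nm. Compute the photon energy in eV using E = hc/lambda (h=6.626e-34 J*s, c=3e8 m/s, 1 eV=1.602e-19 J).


E = hc / lambda
= (6.626e-34)(3e8) / (407.4e-9)
= 1.9878e-25 / 4.0740e-07
= 4.8792e-19 J
Converting to eV: 4.8792e-19 / 1.602e-19
= 3.0457 eV

3.0457


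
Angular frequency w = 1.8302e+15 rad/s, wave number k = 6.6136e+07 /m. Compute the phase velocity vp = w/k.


vp = w / k
= 1.8302e+15 / 6.6136e+07
= 2.7673e+07 m/s

2.7673e+07


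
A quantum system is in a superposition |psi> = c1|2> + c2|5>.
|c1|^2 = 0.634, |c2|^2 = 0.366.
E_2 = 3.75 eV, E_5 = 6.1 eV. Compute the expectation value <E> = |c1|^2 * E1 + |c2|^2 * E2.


<E> = |c1|^2 * E1 + |c2|^2 * E2
= 0.634 * 3.75 + 0.366 * 6.1
= 2.3775 + 2.2326
= 4.6101 eV

4.6101


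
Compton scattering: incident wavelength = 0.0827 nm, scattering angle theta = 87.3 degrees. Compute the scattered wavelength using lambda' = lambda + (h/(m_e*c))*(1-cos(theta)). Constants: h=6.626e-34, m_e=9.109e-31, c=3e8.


Compton wavelength: h/(m_e*c) = 2.4247e-12 m
d_lambda = 2.4247e-12 * (1 - cos(87.3 deg))
= 2.4247e-12 * 0.952894
= 2.3105e-12 m = 0.00231 nm
lambda' = 0.0827 + 0.00231
= 0.08501 nm

0.08501


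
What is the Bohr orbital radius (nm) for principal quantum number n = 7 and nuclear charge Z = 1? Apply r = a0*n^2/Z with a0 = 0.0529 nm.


r = a0 * n^2 / Z
= 0.0529 * 7^2 / 1
= 0.0529 * 49 / 1
= 2.5921 nm

2.5921


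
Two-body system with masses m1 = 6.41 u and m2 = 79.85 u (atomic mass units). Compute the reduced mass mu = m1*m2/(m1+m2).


mu = m1 * m2 / (m1 + m2)
= 6.41 * 79.85 / (6.41 + 79.85)
= 511.8385 / 86.26
= 5.9337 u

5.9337


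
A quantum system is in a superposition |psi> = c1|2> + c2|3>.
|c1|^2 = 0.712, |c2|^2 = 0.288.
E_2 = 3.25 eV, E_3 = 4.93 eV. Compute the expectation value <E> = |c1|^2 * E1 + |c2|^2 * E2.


<E> = |c1|^2 * E1 + |c2|^2 * E2
= 0.712 * 3.25 + 0.288 * 4.93
= 2.314 + 1.4198
= 3.7338 eV

3.7338


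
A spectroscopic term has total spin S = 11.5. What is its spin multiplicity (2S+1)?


Spin multiplicity = 2S + 1
= 2 * 11.5 + 1
= 23.0 + 1
= 24

24


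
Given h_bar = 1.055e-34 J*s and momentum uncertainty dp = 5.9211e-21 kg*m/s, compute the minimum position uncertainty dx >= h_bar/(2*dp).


dx = h_bar / (2 * dp)
= 1.055e-34 / (2 * 5.9211e-21)
= 1.055e-34 / 1.1842e-20
= 8.9088e-15 m

8.9088e-15


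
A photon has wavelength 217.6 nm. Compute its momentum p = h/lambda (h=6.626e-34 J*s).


p = h / lambda
= 6.626e-34 / (217.6e-9)
= 6.626e-34 / 2.1760e-07
= 3.0450e-27 kg*m/s

3.0450e-27
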